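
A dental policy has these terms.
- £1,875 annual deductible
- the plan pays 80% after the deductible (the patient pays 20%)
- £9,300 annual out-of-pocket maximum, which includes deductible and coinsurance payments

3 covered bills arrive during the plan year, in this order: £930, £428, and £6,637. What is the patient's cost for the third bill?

#1 (£930): all of it applies to the deductible. Cost to patient: £930. OOP to date £930.
#2 (£428): entire amount goes to the deductible. Patient pays £428; OOP now £1,358.
#3 (£6,637): £517 finishes the deductible; £6,120 goes to coinsurance; coinsurance £6,120 × 20% = £1,224. Patient owes £1,741 (running OOP £3,099).

£1,741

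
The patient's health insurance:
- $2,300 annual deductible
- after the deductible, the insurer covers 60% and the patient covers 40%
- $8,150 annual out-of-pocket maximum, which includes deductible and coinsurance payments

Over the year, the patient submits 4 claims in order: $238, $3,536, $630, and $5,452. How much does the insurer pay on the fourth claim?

$3,271.20

#1 ($238): all of it applies to the deductible. Cost to patient: $238. OOP to date $238. Plan pays $238 − $238 = $0.
#2 ($3,536): $2,062 to deductible, leaving $1,474; patient's 40% is $589.60. Patient pays $2,651.60; OOP now $2,889.60. Plan pays $3,536 − $2,651.60 = $884.40.
#3 ($630): 40% coinsurance on $630 = $252. Patient owes $252 (running OOP $3,141.60). Plan pays $630 − $252 = $378.
#4 ($5,452): deductible already satisfied, so patient's share is 40% × $5,452 = $2,180.80. Patient owes $2,180.80 (running OOP $5,322.40). Insurer: $5,452 − $2,180.80 = $3,271.20.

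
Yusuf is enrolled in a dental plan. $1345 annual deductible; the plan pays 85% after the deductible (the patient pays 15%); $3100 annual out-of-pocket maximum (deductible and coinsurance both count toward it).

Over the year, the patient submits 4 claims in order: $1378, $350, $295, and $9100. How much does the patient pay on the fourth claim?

Claim 1 ($1378): $1345 to deductible, leaving $33; 15% of $33 = $4.95. Cost to patient: $1349.95. OOP to date $1349.95.
Claim 2 ($350): 15% coinsurance on $350 = $52.50. Patient owes $52.50 (running OOP $1402.45).
Claim 3 ($295): deductible already satisfied, so patient's share is 15% × $295 = $44.25. Cost to patient: $44.25. OOP to date $1446.70.
Claim 4 ($9100): deductible met; 15% of $9100 = $1365. Patient pays $1365; OOP now $2811.70.

$1365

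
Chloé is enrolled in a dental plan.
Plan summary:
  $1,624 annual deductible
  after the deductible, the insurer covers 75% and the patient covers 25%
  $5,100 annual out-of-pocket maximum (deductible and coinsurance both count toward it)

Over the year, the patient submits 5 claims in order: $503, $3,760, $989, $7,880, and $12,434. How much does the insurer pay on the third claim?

$741.75

Claim 1 ($503): all of it applies to the deductible. Patient owes $503 (running OOP $503). Insurer: $503 − $503 = $0.
Claim 2 ($3,760): $1,121 finishes the deductible; $2,639 goes to coinsurance; coinsurance $2,639 × 25% = $659.75. Patient pays $1,780.75; OOP now $2,283.75. Plan pays $3,760 − $1,780.75 = $1,979.25.
Claim 3 ($989): deductible already satisfied, so patient's share is 25% × $989 = $247.25. Patient owes $247.25 (running OOP $2,531). Insurer: $989 − $247.25 = $741.75.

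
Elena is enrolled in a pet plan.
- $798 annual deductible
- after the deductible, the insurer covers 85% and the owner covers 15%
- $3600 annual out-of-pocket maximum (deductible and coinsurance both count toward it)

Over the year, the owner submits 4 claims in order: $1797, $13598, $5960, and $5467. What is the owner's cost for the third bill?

$612.45

Claim 1 ($1797): $798 finishes the deductible; $999 goes to coinsurance; coinsurance $999 × 15% = $149.85. Owner pays $947.85; OOP now $947.85.
Claim 2 ($13598): deductible already satisfied, so owner's share is 15% × $13598 = $2039.70. Owner pays $2039.70; OOP now $2987.55.
Claim 3 ($5960): deductible already satisfied, so owner's share is 15% × $5960 = $894. Adding that to $2987.55 gives $3881.55, past the $3600 cap; owner pays only $3600 − $2987.55 = $612.45.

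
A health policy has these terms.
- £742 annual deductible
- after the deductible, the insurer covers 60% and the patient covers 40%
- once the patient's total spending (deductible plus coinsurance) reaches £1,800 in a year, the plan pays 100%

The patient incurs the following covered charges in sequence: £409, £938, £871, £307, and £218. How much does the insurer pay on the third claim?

£522.60

Claim 1 — £409: all of it applies to the deductible. Patient owes £409 (running OOP £409). Plan pays £409 − £409 = £0.
Claim 2 — £938: £333 finishes the deductible; £605 goes to coinsurance; coinsurance £605 × 40% = £242. Patient pays £575; OOP now £984. Plan pays £938 − £575 = £363.
Claim 3 — £871: 40% coinsurance on £871 = £348.40. Patient pays £348.40; OOP now £1,332.40. Plan pays £871 − £348.40 = £522.60.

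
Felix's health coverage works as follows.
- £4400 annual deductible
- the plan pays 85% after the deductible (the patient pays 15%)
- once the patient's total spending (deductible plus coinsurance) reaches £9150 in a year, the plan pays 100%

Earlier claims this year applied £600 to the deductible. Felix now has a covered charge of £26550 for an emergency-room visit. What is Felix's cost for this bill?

£7212.50

Remaining deductible: £4400 − £600 = £3800.
After the £3800 deductible portion, £26550 − £3800 = £22750 is subject to coinsurance.
Patient's 15% share of £22750 is £3412.50.
That puts the patient's cost at £3800 + £3412.50 = £7212.50 before any cap.
Total out-of-pocket so far would be £600 + £7212.50 = £7812.50, below the £9150 cap — no reduction.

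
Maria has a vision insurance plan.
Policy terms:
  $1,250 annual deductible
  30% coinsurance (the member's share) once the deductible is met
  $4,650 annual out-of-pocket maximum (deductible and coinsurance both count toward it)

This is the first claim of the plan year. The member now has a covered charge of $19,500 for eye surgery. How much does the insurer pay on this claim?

Nothing has been paid toward the $1,250 deductible, so the first $1,250 of this charge is applied there.
The remaining $18,250 (= $19,500 − $1,250) moves to coinsurance.
Coinsurance: $18,250 × 30% = $5,475.
Member responsibility before any cap: $1,250 + $5,475 = $6,725.
That would bring total out-of-pocket to $6,725, past the $4,650 cap. The member is capped at $4,650 − $0 = $4,650 on this claim.
The plan picks up $19,500 − $4,650 = $14,850.

$14,850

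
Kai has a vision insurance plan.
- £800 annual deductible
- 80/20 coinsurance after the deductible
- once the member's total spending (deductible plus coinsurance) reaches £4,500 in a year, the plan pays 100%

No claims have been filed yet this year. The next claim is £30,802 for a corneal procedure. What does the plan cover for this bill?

Deductible not yet touched, so the first £800 of the bill goes to the deductible.
The remaining £30,002 (= £30,802 − £800) moves to coinsurance.
Coinsurance: £30,002 × 20% = £6,000.40.
Member responsibility before any cap: £800 + £6,000.40 = £6,800.40.
Adding £6,800.40 to the £0 already spent would give £6,800.40, which exceeds the £4,500 cap; the member pays just £4,500 − £0 = £4,500.
The insurer covers the remainder: £30,802 − £4,500 = £26,302.

£26,302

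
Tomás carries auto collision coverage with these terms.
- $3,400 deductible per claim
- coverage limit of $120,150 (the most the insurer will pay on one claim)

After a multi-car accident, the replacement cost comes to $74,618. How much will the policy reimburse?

$71,218

Less the $3,400 deductible: $74,618 − $3,400 = $71,218.
$71,218 is within the $120,150 limit, so the insurer pays $71,218.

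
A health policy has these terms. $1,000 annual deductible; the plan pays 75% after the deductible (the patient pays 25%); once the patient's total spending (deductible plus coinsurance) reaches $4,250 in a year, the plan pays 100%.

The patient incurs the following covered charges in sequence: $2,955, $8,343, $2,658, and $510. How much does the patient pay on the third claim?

Claim 1 — $2,955: deductible takes $1,000, $1,955 remains; coinsurance $1,955 × 25% = $488.75. Patient pays $1,488.75; OOP now $1,488.75.
Claim 2 — $8,343: deductible already satisfied, so patient's share is 25% × $8,343 = $2,085.75. Cost to patient: $2,085.75. OOP to date $3,574.50.
Claim 3 — $2,658: 25% coinsurance on $2,658 = $664.50. Patient owes $664.50 (running OOP $4,239).

$664.50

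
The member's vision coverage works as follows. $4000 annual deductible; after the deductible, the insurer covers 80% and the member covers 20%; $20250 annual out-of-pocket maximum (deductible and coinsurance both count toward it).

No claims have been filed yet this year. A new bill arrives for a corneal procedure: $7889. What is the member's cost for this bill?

$4777.80

Deductible not yet touched, so the first $4000 of the bill goes to the deductible.
That leaves $7889 − $4000 = $3889 for coinsurance.
20% of $3889 = $777.80 falls to the member.
That puts the member's cost at $4000 + $777.80 = $4777.80 before any cap.
Cumulative spending $0 + $4777.80 = $4777.80 stays under the $20250 maximum.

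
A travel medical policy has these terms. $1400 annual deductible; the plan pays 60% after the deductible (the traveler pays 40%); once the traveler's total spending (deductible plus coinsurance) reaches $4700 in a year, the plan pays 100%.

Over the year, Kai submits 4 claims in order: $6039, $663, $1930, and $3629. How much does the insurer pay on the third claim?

Claim 1 — $6039: $1400 finishes the deductible; $4639 goes to coinsurance; traveler's 40% is $1855.60. Traveler pays $3255.60; OOP now $3255.60. Insurer: $6039 − $3255.60 = $2783.40.
Claim 2 — $663: deductible already satisfied, so traveler's share is 40% × $663 = $265.20. Traveler owes $265.20 (running OOP $3520.80). Insurer: $663 − $265.20 = $397.80.
Claim 3 — $1930: deductible met; 40% of $1930 = $772. Cost to traveler: $772. OOP to date $4292.80. Plan pays $1930 − $772 = $1158.

$1158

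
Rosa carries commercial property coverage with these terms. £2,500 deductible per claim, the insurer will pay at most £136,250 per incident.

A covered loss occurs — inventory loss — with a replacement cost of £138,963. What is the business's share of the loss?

£2,713

Less the £2,500 deductible: £138,963 − £2,500 = £136,463.
The £136,250 per-incident cap binds; insurer pays £136,250.
Out of pocket: £138,963 − £136,250 = £2,713.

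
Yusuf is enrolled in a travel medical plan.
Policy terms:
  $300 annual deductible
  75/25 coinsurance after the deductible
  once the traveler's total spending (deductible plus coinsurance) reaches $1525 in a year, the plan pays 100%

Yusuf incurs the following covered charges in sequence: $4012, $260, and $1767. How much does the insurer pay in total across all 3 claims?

#1 ($4012): deductible takes $300, $3712 remains; traveler's 25% is $928. Traveler pays $1228; OOP now $1228. Insurer: $4012 − $1228 = $2784.
#2 ($260): deductible met; 25% of $260 = $65. Traveler pays $65; OOP now $1293. Plan pays $260 − $65 = $195.
#3 ($1767): 25% coinsurance on $1767 = $441.75. OOP would hit $1734.75 > $1525, so the cap limits the traveler to $1525 − $1293 = $232. Insurer: $1767 − $232 = $1535.
Insurer total = bills − traveler's total = $6039 − $1525 = $4514.

$4514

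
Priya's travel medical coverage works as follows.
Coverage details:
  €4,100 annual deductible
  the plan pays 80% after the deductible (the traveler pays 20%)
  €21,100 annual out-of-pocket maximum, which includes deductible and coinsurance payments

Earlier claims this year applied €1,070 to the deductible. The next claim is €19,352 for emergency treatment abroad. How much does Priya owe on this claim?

€1,070 of the €4,100 deductible is already met, leaving €3,030.
After the €3,030 deductible portion, €19,352 − €3,030 = €16,322 is subject to coinsurance.
Coinsurance: €16,322 × 20% = €3,264.40.
That puts the traveler's cost at €3,030 + €3,264.40 = €6,294.40 before any cap.
Cumulative spending €1,070 + €6,294.40 = €7,364.40 stays under the €21,100 maximum.

€6,294.40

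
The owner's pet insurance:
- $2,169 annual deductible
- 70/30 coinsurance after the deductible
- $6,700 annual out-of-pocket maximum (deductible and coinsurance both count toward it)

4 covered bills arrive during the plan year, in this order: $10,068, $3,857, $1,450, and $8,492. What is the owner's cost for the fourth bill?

$569.20

Claim 1 ($10,068): $2,169 to deductible, leaving $7,899; owner's 30% is $2,369.70. Cost to owner: $4,538.70. OOP to date $4,538.70.
Claim 2 ($3,857): 30% coinsurance on $3,857 = $1,157.10. Owner owes $1,157.10 (running OOP $5,695.80).
Claim 3 ($1,450): deductible already satisfied, so owner's share is 30% × $1,450 = $435. Cost to owner: $435. OOP to date $6,130.80.
Claim 4 ($8,492): deductible met; 30% of $8,492 = $2,547.60. Adding that to $6,130.80 gives $8,678.40, past the $6,700 cap; owner pays only $6,700 − $6,130.80 = $569.20.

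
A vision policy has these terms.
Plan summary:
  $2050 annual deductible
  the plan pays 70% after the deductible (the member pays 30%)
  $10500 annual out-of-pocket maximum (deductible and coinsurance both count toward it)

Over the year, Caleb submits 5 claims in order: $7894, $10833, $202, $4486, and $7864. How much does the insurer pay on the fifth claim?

$5823.50

#1 ($7894): $2050 to deductible, leaving $5844; member's 30% is $1753.20. Cost to member: $3803.20. OOP to date $3803.20. Insurer: $7894 − $3803.20 = $4090.80.
#2 ($10833): deductible met; 30% of $10833 = $3249.90. Member pays $3249.90; OOP now $7053.10. Insurer: $10833 − $3249.90 = $7583.10.
#3 ($202): deductible already satisfied, so member's share is 30% × $202 = $60.60. Member owes $60.60 (running OOP $7113.70). Plan pays $202 − $60.60 = $141.40.
#4 ($4486): deductible already satisfied, so member's share is 30% × $4486 = $1345.80. Cost to member: $1345.80. OOP to date $8459.50. Insurer: $4486 − $1345.80 = $3140.20.
#5 ($7864): deductible met; 30% of $7864 = $2359.20. Adding that to $8459.50 gives $10818.70, past the $10500 cap; member pays only $10500 − $8459.50 = $2040.50. Plan pays $7864 − $2040.50 = $5823.50.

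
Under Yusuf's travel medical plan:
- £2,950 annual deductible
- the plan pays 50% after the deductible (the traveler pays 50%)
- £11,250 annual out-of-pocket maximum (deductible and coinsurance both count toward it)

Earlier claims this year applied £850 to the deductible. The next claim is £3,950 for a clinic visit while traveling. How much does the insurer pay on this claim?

Remaining deductible: £2,950 − £850 = £2,100.
The remaining £1,850 (= £3,950 − £2,100) moves to coinsurance.
50% of £1,850 = £925 falls to the traveler.
That puts the traveler's cost at £2,100 + £925 = £3,025 before any cap.
Total out-of-pocket so far would be £850 + £3,025 = £3,875, below the £11,250 cap — no reduction.
The insurer covers the remainder: £3,950 − £3,025 = £925.

£925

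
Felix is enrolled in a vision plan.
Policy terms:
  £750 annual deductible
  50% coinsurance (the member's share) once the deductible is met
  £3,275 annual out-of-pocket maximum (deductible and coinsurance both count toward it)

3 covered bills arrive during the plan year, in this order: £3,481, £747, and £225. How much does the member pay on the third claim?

£112.50

Bill 1, £3,481: deductible takes £750, £2,731 remains; coinsurance £2,731 × 50% = £1,365.50. Cost to member: £2,115.50. OOP to date £2,115.50.
Bill 2, £747: 50% coinsurance on £747 = £373.50. Member pays £373.50; OOP now £2,489.
Bill 3, £225: 50% coinsurance on £225 = £112.50. Member owes £112.50 (running OOP £2,601.50).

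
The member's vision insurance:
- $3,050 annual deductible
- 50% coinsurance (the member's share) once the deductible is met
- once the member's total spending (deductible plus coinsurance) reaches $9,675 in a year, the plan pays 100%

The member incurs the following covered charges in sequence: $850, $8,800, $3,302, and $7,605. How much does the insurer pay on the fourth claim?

$5,931

Claim 1 — $850: fully absorbed by the deductible. Member owes $850 (running OOP $850). Insurer: $850 − $850 = $0.
Claim 2 — $8,800: deductible takes $2,200, $6,600 remains; 50% of $6,600 = $3,300. Member pays $5,500; OOP now $6,350. Insurer: $8,800 − $5,500 = $3,300.
Claim 3 — $3,302: deductible already satisfied, so member's share is 50% × $3,302 = $1,651. Member pays $1,651; OOP now $8,001. Insurer: $3,302 − $1,651 = $1,651.
Claim 4 — $7,605: deductible already satisfied, so member's share is 50% × $7,605 = $3,802.50. OOP would hit $11,803.50 > $9,675, so the cap limits the member to $9,675 − $8,001 = $1,674. Insurer: $7,605 − $1,674 = $5,931.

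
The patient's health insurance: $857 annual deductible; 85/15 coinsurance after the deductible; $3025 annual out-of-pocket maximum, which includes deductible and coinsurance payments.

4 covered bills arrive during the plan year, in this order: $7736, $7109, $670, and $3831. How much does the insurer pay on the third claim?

#1 ($7736): $857 to deductible, leaving $6879; 15% of $6879 = $1031.85. Patient owes $1888.85 (running OOP $1888.85). Insurer: $7736 − $1888.85 = $5847.15.
#2 ($7109): deductible already satisfied, so patient's share is 15% × $7109 = $1066.35. Patient owes $1066.35 (running OOP $2955.20). Plan pays $7109 − $1066.35 = $6042.65.
#3 ($670): 15% coinsurance on $670 = $100.50. OOP would hit $3055.70 > $3025, so the cap limits the patient to $3025 − $2955.20 = $69.80. Insurer: $670 − $69.80 = $600.20.

$600.20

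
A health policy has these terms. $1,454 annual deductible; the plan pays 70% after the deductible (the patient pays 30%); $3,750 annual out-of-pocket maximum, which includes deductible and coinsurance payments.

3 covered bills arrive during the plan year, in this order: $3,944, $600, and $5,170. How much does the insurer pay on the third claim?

Bill 1, $3,944: deductible takes $1,454, $2,490 remains; coinsurance $2,490 × 30% = $747. Patient pays $2,201; OOP now $2,201. Insurer: $3,944 − $2,201 = $1,743.
Bill 2, $600: deductible already satisfied, so patient's share is 30% × $600 = $180. Patient pays $180; OOP now $2,381. Plan pays $600 − $180 = $420.
Bill 3, $5,170: deductible already satisfied, so patient's share is 30% × $5,170 = $1,551. Adding that to $2,381 gives $3,932, past the $3,750 cap; patient pays only $3,750 − $2,381 = $1,369. Plan pays $5,170 − $1,369 = $3,801.

$3,801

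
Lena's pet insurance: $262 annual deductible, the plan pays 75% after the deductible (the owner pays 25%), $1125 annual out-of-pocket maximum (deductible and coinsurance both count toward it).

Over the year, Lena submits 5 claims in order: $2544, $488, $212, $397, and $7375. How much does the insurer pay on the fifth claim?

Bill 1, $2544: deductible takes $262, $2282 remains; owner's 25% is $570.50. Owner owes $832.50 (running OOP $832.50). Plan pays $2544 − $832.50 = $1711.50.
Bill 2, $488: 25% coinsurance on $488 = $122. Owner pays $122; OOP now $954.50. Plan pays $488 − $122 = $366.
Bill 3, $212: 25% coinsurance on $212 = $53. Owner owes $53 (running OOP $1007.50). Insurer: $212 − $53 = $159.
Bill 4, $397: deductible met; 25% of $397 = $99.25. Owner owes $99.25 (running OOP $1106.75). Plan pays $397 − $99.25 = $297.75.
Bill 5, $7375: 25% coinsurance on $7375 = $1843.75. OOP would hit $2950.50 > $1125, so the cap limits the owner to $1125 − $1106.75 = $18.25. Plan pays $7375 − $18.25 = $7356.75.

$7356.75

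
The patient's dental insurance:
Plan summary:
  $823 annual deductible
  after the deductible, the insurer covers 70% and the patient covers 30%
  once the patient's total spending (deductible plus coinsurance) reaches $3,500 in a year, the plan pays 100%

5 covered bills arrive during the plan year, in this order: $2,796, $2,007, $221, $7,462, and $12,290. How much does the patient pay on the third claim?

$66.30

#1 ($2,796): $823 finishes the deductible; $1,973 goes to coinsurance; patient's 30% is $591.90. Patient pays $1,414.90; OOP now $1,414.90.
#2 ($2,007): deductible met; 30% of $2,007 = $602.10. Patient owes $602.10 (running OOP $2,017).
#3 ($221): deductible already satisfied, so patient's share is 30% × $221 = $66.30. Cost to patient: $66.30. OOP to date $2,083.30.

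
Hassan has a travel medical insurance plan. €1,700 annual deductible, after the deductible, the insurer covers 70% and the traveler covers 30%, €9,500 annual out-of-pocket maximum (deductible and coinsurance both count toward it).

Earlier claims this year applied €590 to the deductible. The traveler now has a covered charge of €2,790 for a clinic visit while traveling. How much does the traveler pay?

Remaining deductible: €1,700 − €590 = €1,110.
The remaining €1,680 (= €2,790 − €1,110) moves to coinsurance.
Traveler's 30% share of €1,680 is €504.
That puts the traveler's cost at €1,110 + €504 = €1,614 before any cap.
Total out-of-pocket so far would be €590 + €1,614 = €2,204, below the €9,500 cap — no reduction.

€1,614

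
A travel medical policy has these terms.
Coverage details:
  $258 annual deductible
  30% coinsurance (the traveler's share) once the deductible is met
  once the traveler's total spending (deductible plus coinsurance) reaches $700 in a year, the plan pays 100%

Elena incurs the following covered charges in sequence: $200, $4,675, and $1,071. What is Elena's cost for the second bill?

$500

Claim 1 — $200: entire amount goes to the deductible. Cost to traveler: $200. OOP to date $200.
Claim 2 — $4,675: $58 finishes the deductible; $4,617 goes to coinsurance; coinsurance $4,617 × 30% = $1,385.10. Claim cost before the cap: $58 + $1,385.10 = $1,443.10. OOP would hit $1,643.10 > $700, so the cap limits the traveler to $700 − $200 = $500.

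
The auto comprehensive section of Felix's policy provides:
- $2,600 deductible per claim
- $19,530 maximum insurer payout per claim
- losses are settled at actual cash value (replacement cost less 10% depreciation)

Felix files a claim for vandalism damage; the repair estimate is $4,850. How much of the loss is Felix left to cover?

$3,085

At 10% depreciation, ACV = $4,850 − $485 = $4,365.
Less the $2,600 deductible: $4,365 − $2,600 = $1,765.
That's under the $19,530 cap, so the insurer reimburses the full $1,765.
Out of pocket: $4,850 − $1,765 = $3,085.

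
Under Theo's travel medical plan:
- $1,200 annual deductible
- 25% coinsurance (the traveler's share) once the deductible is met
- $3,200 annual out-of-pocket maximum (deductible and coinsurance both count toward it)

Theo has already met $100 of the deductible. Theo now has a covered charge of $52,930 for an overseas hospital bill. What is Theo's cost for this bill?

Deductible still to meet: $1,200 − $100 = $1,100.
That leaves $52,930 − $1,100 = $51,830 for coinsurance.
Coinsurance: $51,830 × 25% = $12,957.50.
That puts the traveler's cost at $1,100 + $12,957.50 = $14,057.50 before any cap.
Year-to-date out-of-pocket would reach $100 + $14,057.50 = $14,157.50, above the $3,200 maximum, so the traveler pays only $3,200 − $100 = $3,100.

$3,100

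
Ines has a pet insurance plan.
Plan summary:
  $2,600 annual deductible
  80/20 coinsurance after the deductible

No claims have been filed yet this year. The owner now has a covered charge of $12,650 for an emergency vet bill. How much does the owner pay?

Deductible not yet touched, so the first $2,600 of the bill goes to the deductible.
After the $2,600 deductible portion, $12,650 − $2,600 = $10,050 is subject to coinsurance.
Coinsurance: $10,050 × 20% = $2,010.
That puts the owner's cost at $2,600 + $2,010 = $4,610.

$4,610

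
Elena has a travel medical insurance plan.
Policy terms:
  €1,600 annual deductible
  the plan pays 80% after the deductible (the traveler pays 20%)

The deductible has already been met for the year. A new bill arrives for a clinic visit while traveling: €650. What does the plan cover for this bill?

The deductible is already satisfied, so the full bill goes to coinsurance.
Coinsurance: €650 × 20% = €130.
The plan picks up €650 − €130 = €520.

€520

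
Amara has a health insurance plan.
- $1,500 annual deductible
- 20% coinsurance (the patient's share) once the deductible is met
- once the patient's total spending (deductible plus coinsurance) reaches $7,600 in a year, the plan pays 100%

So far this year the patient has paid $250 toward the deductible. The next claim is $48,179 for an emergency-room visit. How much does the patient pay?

$250 of the $1,500 deductible is already met, leaving $1,250.
After the $1,250 deductible portion, $48,179 − $1,250 = $46,929 is subject to coinsurance.
Coinsurance: $46,929 × 20% = $9,385.80.
That puts the patient's cost at $1,250 + $9,385.80 = $10,635.80 before any cap.
That would bring total out-of-pocket to $10,885.80, past the $7,600 cap. The patient is capped at $7,600 − $250 = $7,350 on this claim.

$7,350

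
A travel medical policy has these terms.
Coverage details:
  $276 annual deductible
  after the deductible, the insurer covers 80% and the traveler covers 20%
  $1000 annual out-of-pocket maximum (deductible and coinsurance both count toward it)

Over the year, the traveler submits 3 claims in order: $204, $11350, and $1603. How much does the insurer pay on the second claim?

$10554

Bill 1, $204: entire amount goes to the deductible. Cost to traveler: $204. OOP to date $204. Plan pays $204 − $204 = $0.
Bill 2, $11350: $72 to deductible, leaving $11278; 20% of $11278 = $2255.60. Claim cost before the cap: $72 + $2255.60 = $2327.60. That would push OOP to $2531.60, over the $1000 cap, so traveler pays $1000 − $204 = $796. Plan pays $11350 − $796 = $10554.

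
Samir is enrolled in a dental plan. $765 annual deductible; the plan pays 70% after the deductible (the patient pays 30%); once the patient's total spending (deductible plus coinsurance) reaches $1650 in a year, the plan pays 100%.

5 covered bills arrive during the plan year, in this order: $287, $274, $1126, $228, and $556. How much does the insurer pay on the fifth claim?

$389.20

Claim 1 — $287: fully absorbed by the deductible. Patient pays $287; OOP now $287. Insurer: $287 − $287 = $0.
Claim 2 — $274: entire amount goes to the deductible. Patient owes $274 (running OOP $561). Plan pays $274 − $274 = $0.
Claim 3 — $1126: $204 to deductible, leaving $922; patient's 30% is $276.60. Patient owes $480.60 (running OOP $1041.60). Insurer: $1126 − $480.60 = $645.40.
Claim 4 — $228: deductible met; 30% of $228 = $68.40. Patient owes $68.40 (running OOP $1110). Plan pays $228 − $68.40 = $159.60.
Claim 5 — $556: deductible met; 30% of $556 = $166.80. Patient owes $166.80 (running OOP $1276.80). Insurer: $556 − $166.80 = $389.20.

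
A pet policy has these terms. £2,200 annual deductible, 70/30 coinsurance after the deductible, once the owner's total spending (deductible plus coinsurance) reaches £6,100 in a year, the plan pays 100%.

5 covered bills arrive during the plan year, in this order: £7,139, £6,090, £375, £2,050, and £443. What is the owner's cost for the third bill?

Bill 1, £7,139: £2,200 finishes the deductible; £4,939 goes to coinsurance; 30% of £4,939 = £1,481.70. Owner pays £3,681.70; OOP now £3,681.70.
Bill 2, £6,090: deductible met; 30% of £6,090 = £1,827. Cost to owner: £1,827. OOP to date £5,508.70.
Bill 3, £375: deductible already satisfied, so owner's share is 30% × £375 = £112.50. Cost to owner: £112.50. OOP to date £5,621.20.

£112.50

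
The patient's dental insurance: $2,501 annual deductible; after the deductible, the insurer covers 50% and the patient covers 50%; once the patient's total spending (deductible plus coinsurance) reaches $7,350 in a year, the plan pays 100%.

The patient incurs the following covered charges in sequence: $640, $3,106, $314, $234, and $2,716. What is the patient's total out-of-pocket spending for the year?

Bill 1, $640: entire amount goes to the deductible. Cost to patient: $640. OOP to date $640.
Bill 2, $3,106: deductible takes $1,861, $1,245 remains; 50% of $1,245 = $622.50. Patient owes $2,483.50 (running OOP $3,123.50).
Bill 3, $314: deductible already satisfied, so patient's share is 50% × $314 = $157. Patient pays $157; OOP now $3,280.50.
Bill 4, $234: deductible already satisfied, so patient's share is 50% × $234 = $117. Patient owes $117 (running OOP $3,397.50).
Bill 5, $2,716: deductible already satisfied, so patient's share is 50% × $2,716 = $1,358. Patient pays $1,358; OOP now $4,755.50.
Total paid by the patient: $640 + $2,483.50 + $157 + $117 + $1,358 = $4,755.50.

$4,755.50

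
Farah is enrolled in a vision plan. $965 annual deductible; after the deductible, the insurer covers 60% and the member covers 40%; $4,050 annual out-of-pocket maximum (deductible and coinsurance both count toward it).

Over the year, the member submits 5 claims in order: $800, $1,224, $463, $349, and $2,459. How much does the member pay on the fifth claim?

Bill 1, $800: all of it applies to the deductible. Cost to member: $800. OOP to date $800.
Bill 2, $1,224: deductible takes $165, $1,059 remains; 40% of $1,059 = $423.60. Member pays $588.60; OOP now $1,388.60.
Bill 3, $463: 40% coinsurance on $463 = $185.20. Member pays $185.20; OOP now $1,573.80.
Bill 4, $349: deductible already satisfied, so member's share is 40% × $349 = $139.60. Member owes $139.60 (running OOP $1,713.40).
Bill 5, $2,459: deductible already satisfied, so member's share is 40% × $2,459 = $983.60. Member pays $983.60; OOP now $2,697.

$983.60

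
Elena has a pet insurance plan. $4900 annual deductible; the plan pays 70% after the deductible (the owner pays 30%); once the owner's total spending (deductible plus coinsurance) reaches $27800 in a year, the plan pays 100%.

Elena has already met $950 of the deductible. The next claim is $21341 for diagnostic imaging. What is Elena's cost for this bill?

$9167.30

$950 of the $4900 deductible is already met, leaving $3950.
After the $3950 deductible portion, $21341 − $3950 = $17391 is subject to coinsurance.
Owner's 30% share of $17391 is $5217.30.
Owner responsibility before any cap: $3950 + $5217.30 = $9167.30.
Year-to-date out-of-pocket becomes $950 + $9167.30 = $10117.30, still under the $27800 maximum, so no cap applies.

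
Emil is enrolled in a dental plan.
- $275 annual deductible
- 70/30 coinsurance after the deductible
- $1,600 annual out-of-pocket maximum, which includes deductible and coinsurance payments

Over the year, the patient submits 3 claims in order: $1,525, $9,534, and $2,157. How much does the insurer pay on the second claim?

Bill 1, $1,525: $275 finishes the deductible; $1,250 goes to coinsurance; 30% of $1,250 = $375. Cost to patient: $650. OOP to date $650. Insurer: $1,525 − $650 = $875.
Bill 2, $9,534: deductible met; 30% of $9,534 = $2,860.20. That would push OOP to $3,510.20, over the $1,600 cap, so patient pays $1,600 − $650 = $950. Plan pays $9,534 − $950 = $8,584.

$8,584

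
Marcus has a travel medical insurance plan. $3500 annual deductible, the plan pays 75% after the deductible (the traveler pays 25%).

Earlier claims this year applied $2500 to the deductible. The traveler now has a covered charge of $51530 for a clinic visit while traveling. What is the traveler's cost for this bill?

$13632.50

$2500 of the $3500 deductible is already met, leaving $1000.
After the $1000 deductible portion, $51530 − $1000 = $50530 is subject to coinsurance.
25% of $50530 = $12632.50 falls to the traveler.
So the traveler owes $1000 + $12632.50 = $13632.50.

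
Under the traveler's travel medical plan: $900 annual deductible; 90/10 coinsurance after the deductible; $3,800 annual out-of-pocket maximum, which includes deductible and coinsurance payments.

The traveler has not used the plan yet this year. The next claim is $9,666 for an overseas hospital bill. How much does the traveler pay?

Deductible not yet touched, so the first $900 of the bill goes to the deductible.
After the $900 deductible portion, $9,666 − $900 = $8,766 is subject to coinsurance.
Traveler's 10% share of $8,766 is $876.60.
That puts the traveler's cost at $900 + $876.60 = $1,776.60 before any cap.
Cumulative spending $0 + $1,776.60 = $1,776.60 stays under the $3,800 maximum.

$1,776.60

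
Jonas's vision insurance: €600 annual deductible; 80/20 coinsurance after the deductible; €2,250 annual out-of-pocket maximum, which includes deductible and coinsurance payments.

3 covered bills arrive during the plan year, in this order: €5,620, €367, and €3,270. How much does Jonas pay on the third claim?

€572.60

Bill 1, €5,620: deductible takes €600, €5,020 remains; coinsurance €5,020 × 20% = €1,004. Member pays €1,604; OOP now €1,604.
Bill 2, €367: deductible met; 20% of €367 = €73.40. Member owes €73.40 (running OOP €1,677.40).
Bill 3, €3,270: deductible already satisfied, so member's share is 20% × €3,270 = €654. OOP would hit €2,331.40 > €2,250, so the cap limits the member to €2,250 − €1,677.40 = €572.60.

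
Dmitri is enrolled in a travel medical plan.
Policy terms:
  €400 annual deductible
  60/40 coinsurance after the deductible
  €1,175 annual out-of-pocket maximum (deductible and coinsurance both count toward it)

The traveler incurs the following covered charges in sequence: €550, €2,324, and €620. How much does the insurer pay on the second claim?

Claim 1 — €550: €400 finishes the deductible; €150 goes to coinsurance; traveler's 40% is €60. Traveler owes €460 (running OOP €460). Insurer: €550 − €460 = €90.
Claim 2 — €2,324: deductible met; 40% of €2,324 = €929.60. Adding that to €460 gives €1,389.60, past the €1,175 cap; traveler pays only €1,175 − €460 = €715. Insurer: €2,324 − €715 = €1,609.

€1,609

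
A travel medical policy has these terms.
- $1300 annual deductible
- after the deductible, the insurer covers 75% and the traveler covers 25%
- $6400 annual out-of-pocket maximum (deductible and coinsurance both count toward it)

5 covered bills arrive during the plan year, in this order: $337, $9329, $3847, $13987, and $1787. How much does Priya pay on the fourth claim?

#1 ($337): entire amount goes to the deductible. Traveler owes $337 (running OOP $337).
#2 ($9329): $963 to deductible, leaving $8366; coinsurance $8366 × 25% = $2091.50. Cost to traveler: $3054.50. OOP to date $3391.50.
#3 ($3847): deductible met; 25% of $3847 = $961.75. Traveler owes $961.75 (running OOP $4353.25).
#4 ($13987): 25% coinsurance on $13987 = $3496.75. Adding that to $4353.25 gives $7850, past the $6400 cap; traveler pays only $6400 − $4353.25 = $2046.75.

$2046.75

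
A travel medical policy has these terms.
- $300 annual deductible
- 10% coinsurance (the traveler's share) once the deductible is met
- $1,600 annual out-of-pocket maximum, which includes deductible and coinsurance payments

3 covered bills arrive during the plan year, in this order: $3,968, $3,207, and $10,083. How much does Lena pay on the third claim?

Bill 1, $3,968: deductible takes $300, $3,668 remains; 10% of $3,668 = $366.80. Cost to traveler: $666.80. OOP to date $666.80.
Bill 2, $3,207: 10% coinsurance on $3,207 = $320.70. Cost to traveler: $320.70. OOP to date $987.50.
Bill 3, $10,083: 10% coinsurance on $10,083 = $1,008.30. OOP would hit $1,995.80 > $1,600, so the cap limits the traveler to $1,600 − $987.50 = $612.50.

$612.50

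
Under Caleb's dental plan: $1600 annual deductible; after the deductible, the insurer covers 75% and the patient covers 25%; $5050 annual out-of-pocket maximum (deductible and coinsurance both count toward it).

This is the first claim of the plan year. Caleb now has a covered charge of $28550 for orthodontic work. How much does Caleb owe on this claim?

The full $1600 deductible is still open; $1600 of this bill applies to it.
That leaves $28550 − $1600 = $26950 for coinsurance.
25% of $26950 = $6737.50 falls to the patient.
Patient responsibility before any cap: $1600 + $6737.50 = $8337.50.
That would bring total out-of-pocket to $8337.50, past the $5050 cap. The patient is capped at $5050 − $0 = $5050 on this claim.

$5050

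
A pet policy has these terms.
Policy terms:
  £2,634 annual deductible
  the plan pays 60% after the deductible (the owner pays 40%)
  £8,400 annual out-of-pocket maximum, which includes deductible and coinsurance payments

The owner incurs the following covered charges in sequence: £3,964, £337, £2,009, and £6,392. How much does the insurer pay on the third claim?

£1,205.40

Claim 1 (£3,964): deductible takes £2,634, £1,330 remains; coinsurance £1,330 × 40% = £532. Cost to owner: £3,166. OOP to date £3,166. Plan pays £3,964 − £3,166 = £798.
Claim 2 (£337): deductible already satisfied, so owner's share is 40% × £337 = £134.80. Owner owes £134.80 (running OOP £3,300.80). Insurer: £337 − £134.80 = £202.20.
Claim 3 (£2,009): deductible met; 40% of £2,009 = £803.60. Owner pays £803.60; OOP now £4,104.40. Plan pays £2,009 − £803.60 = £1,205.40.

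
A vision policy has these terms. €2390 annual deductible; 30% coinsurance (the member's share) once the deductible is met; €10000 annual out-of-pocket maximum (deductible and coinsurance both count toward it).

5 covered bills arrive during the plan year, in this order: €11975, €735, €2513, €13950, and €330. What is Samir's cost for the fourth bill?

Bill 1, €11975: €2390 finishes the deductible; €9585 goes to coinsurance; 30% of €9585 = €2875.50. Member owes €5265.50 (running OOP €5265.50).
Bill 2, €735: deductible already satisfied, so member's share is 30% × €735 = €220.50. Member pays €220.50; OOP now €5486.
Bill 3, €2513: deductible met; 30% of €2513 = €753.90. Member pays €753.90; OOP now €6239.90.
Bill 4, €13950: 30% coinsurance on €13950 = €4185. Adding that to €6239.90 gives €10424.90, past the €10000 cap; member pays only €10000 − €6239.90 = €3760.10.

€3760.10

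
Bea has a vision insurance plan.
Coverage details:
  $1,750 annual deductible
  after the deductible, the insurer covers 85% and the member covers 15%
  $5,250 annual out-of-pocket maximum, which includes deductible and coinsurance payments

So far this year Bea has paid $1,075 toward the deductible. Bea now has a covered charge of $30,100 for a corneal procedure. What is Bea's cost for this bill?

$4,175

$1,075 of the $1,750 deductible is already met, leaving $675.
That leaves $30,100 − $675 = $29,425 for coinsurance.
Member's 15% share of $29,425 is $4,413.75.
So the member owes $675 + $4,413.75 = $5,088.75 before any cap.
Year-to-date out-of-pocket would reach $1,075 + $5,088.75 = $6,163.75, above the $5,250 maximum, so the member pays only $5,250 − $1,075 = $4,175.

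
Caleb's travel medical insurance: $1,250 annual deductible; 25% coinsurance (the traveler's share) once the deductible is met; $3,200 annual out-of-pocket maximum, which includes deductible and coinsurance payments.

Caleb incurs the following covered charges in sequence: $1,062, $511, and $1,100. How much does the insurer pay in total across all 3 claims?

$1,067.25

Claim 1 ($1,062): all of it applies to the deductible. Cost to traveler: $1,062. OOP to date $1,062. Insurer: $1,062 − $1,062 = $0.
Claim 2 ($511): $188 finishes the deductible; $323 goes to coinsurance; coinsurance $323 × 25% = $80.75. Cost to traveler: $268.75. OOP to date $1,330.75. Plan pays $511 − $268.75 = $242.25.
Claim 3 ($1,100): deductible met; 25% of $1,100 = $275. Cost to traveler: $275. OOP to date $1,605.75. Insurer: $1,100 − $275 = $825.
Insurer total = bills − traveler's total = $2,673 − $1,605.75 = $1,067.25.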